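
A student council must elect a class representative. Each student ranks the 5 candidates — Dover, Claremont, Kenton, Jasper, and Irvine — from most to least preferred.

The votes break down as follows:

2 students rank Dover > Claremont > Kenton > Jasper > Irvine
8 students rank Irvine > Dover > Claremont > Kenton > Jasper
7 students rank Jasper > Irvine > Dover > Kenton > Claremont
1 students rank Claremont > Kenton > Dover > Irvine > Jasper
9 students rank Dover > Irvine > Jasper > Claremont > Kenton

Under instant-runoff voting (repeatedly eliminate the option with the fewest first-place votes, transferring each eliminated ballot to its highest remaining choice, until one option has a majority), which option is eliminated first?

Round 1: Dover 11, Irvine 8, Jasper 7, Claremont 1, Kenton 0. Kenton has the fewest and is eliminated.
Round 2: Dover 11, Irvine 8, Jasper 7, Claremont 1. Claremont has the fewest and is eliminated.
Round 3: Dover 12, Irvine 8, Jasper 7. Jasper has the fewest and is eliminated.
Round 4: Irvine 15, Dover 12. Irvine has a majority.

Kenton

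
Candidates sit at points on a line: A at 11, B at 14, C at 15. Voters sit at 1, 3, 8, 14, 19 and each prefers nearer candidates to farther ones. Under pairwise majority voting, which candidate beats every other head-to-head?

A

With single-peaked preferences on a line, the Condorcet winner is the candidate closest to the median voter.
The median voter (position 8) is closest to A at 11.
Check: A vs C — voters closer to A: 3 of 5.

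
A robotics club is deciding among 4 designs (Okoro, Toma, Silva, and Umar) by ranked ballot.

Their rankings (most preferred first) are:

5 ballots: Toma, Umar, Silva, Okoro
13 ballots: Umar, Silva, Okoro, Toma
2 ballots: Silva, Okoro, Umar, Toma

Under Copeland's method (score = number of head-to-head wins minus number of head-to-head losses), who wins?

Pairwise results:
  Okoro vs Toma: Okoro wins 15–5.
  Okoro vs Silva: Silva wins 20–0.
  Okoro vs Umar: Umar wins 18–2.
  Toma vs Silva: Silva wins 15–5.
  Toma vs Umar: Umar wins 15–5.
  Silva vs Umar: Umar wins 18–2.
Copeland scores (wins − losses):
  Okoro: 1 − 2 = -1
  Toma: 0 − 3 = -3
  Silva: 2 − 1 = 1
  Umar: 3 − 0 = 3
Umar has the best Copeland score.

Umar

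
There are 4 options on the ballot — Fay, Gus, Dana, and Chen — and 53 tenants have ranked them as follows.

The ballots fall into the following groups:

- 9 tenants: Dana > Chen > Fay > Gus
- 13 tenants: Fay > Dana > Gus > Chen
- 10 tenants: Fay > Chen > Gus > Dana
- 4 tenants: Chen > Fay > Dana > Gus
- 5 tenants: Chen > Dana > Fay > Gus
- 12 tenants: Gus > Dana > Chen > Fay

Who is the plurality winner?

Fay

First-place vote totals:
  Fay: 23
  Gus: 12
  Dana: 9
  Chen: 9
Fay has the most first-place votes.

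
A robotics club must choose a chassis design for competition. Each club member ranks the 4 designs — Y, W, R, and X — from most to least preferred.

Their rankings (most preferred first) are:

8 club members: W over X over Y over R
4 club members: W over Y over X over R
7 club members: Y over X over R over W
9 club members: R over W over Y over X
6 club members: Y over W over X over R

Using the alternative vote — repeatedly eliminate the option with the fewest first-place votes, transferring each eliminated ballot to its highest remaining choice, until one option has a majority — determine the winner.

Round 1: Y 13, W 12, R 9, X 0. X has the fewest and is eliminated.
Round 2: Y 13, W 12, R 9. R has the fewest and is eliminated.
Round 3: W 21, Y 13. W has a majority.

W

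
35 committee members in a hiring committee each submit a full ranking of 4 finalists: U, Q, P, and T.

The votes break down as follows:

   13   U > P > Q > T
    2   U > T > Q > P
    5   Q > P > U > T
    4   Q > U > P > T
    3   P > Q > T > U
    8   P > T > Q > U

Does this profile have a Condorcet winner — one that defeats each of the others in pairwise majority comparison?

Head-to-head results (35 voters total):
U vs Q: Q wins 20–15.
U vs P: U wins 19–16.
U vs T: U wins 24–11.
Q vs P: P wins 24–11.
Q vs T: Q wins 25–10.
P vs T: P wins 33–2.
No candidate beats all others: U beats P beats Q beats U, a majority cycle.

No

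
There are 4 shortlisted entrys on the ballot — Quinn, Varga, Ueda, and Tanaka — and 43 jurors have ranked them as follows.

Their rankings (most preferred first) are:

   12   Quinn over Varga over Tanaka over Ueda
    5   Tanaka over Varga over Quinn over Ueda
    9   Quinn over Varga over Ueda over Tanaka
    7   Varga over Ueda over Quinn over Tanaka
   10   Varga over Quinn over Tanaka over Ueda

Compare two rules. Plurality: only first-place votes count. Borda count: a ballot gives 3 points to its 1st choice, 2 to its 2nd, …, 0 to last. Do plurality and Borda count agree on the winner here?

Plurality first-place counts: Quinn 21, Varga 17, Ueda 0, Tanaka 5 → Quinn.
Borda totals: Quinn 95, Varga 103, Ueda 23, Tanaka 37 → Varga.
The two rules disagree: plurality picks Quinn, Borda picks Varga.

No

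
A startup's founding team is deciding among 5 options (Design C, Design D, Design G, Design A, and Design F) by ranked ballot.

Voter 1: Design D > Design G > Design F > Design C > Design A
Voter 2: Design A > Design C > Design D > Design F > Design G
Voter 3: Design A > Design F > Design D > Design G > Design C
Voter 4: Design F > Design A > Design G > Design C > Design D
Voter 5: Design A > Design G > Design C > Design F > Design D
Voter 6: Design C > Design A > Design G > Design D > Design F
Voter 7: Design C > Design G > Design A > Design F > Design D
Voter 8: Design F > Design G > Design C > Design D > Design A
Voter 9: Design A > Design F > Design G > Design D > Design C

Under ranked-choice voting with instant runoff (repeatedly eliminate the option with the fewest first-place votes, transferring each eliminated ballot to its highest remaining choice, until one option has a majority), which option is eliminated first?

Round 1: Design A 4, Design C 2, Design F 2, Design D 1, Design G 0. Design G has the fewest and is eliminated.
Round 2: Design A 4, Design C 2, Design F 2, Design D 1. Design D has the fewest and is eliminated.
Round 3: Design A 4, Design F 3, Design C 2. Design C has the fewest and is eliminated.
Round 4: Design A 6, Design F 3. Design A has a majority.

Design G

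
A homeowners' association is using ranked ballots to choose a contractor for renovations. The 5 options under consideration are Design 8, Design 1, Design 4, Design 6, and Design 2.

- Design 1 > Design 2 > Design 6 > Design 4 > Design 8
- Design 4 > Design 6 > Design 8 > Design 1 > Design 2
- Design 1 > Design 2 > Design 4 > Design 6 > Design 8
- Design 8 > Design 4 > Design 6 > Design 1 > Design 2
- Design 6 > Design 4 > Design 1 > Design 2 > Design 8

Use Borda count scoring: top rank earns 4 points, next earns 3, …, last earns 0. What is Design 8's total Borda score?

Borda scores:
  Design 8: 0 + 2 + 0 + 4 + 0 = 6
  Design 1: 4 + 1 + 4 + 1 + 2 = 12
  Design 4: 1 + 4 + 2 + 3 + 3 = 13
  Design 6: 2 + 3 + 1 + 2 + 4 = 12
  Design 2: 3 + 0 + 3 + 0 + 1 = 7

6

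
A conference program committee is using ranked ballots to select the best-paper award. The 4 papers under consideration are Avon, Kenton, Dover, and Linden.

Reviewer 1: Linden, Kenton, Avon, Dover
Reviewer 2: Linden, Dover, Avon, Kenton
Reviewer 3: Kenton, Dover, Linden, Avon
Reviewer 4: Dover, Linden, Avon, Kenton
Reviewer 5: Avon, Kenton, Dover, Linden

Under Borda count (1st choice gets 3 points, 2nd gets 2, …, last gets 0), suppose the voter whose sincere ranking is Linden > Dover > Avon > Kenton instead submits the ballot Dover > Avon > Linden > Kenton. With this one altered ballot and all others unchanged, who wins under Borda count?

Borda totals with the altered ballot: Avon 7, Kenton 7, Dover 9, Linden 7.
The switch changes the winner from Linden to Dover.

Dover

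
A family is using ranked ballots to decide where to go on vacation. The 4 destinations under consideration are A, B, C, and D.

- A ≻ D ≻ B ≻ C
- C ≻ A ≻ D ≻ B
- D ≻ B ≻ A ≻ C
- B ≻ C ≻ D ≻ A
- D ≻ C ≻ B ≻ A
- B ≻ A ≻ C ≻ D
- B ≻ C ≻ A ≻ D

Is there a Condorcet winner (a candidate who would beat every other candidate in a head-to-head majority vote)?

Head-to-head results (7 voters total):
A vs B: B wins 5–2.
A vs C: C wins 4–3.
A vs D: A wins 4–3.
B vs C: B wins 5–2.
B vs D: D wins 4–3.
C vs D: C wins 4–3.
No candidate beats all others: A beats D beats B beats A, a majority cycle.

No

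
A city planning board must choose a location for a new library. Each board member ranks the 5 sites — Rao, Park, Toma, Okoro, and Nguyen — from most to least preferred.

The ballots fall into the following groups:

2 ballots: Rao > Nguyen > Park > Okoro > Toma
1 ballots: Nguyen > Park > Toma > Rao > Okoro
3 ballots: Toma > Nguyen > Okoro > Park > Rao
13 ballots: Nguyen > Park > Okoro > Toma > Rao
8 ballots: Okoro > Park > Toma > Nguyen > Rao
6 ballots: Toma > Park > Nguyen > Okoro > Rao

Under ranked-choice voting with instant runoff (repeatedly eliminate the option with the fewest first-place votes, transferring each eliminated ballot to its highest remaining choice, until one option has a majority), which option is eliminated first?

Round 1: Nguyen 14, Toma 9, Okoro 8, Rao 2, Park 0. Park has the fewest and is eliminated.
Round 2: Nguyen 14, Toma 9, Okoro 8, Rao 2. Rao has the fewest and is eliminated.
Round 3: Nguyen 16, Toma 9, Okoro 8. Okoro has the fewest and is eliminated.
Round 4: Toma 17, Nguyen 16. Toma has a majority.

Park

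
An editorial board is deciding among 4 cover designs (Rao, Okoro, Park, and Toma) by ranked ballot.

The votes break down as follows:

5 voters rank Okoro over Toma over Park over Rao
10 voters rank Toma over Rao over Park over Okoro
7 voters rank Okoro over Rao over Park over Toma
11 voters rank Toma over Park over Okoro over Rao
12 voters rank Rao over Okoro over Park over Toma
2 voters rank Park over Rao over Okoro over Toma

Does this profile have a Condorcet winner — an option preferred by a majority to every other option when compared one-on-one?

Head-to-head results (47 voters total):
Rao vs Okoro: Rao wins 24–23.
Rao vs Park: Rao wins 29–18.
Rao vs Toma: Toma wins 26–21.
Okoro vs Park: Okoro wins 24–23.
Okoro vs Toma: Okoro wins 26–21.
Park vs Toma: Toma wins 26–21.
No candidate beats all others: Rao beats Okoro beats Toma beats Rao, a majority cycle.

No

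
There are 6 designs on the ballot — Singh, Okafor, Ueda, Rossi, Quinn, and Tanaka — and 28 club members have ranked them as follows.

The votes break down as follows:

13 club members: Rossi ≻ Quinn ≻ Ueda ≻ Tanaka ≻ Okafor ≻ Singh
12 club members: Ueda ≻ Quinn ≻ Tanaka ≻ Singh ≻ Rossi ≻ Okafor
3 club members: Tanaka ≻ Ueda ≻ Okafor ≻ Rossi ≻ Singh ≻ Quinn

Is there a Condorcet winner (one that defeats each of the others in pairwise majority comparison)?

Head-to-head results (28 voters total):
Singh vs Okafor: Okafor wins 16–12.
Singh vs Ueda: Ueda wins 28–0.
Singh vs Rossi: Rossi wins 16–12.
Singh vs Quinn: Quinn wins 25–3.
Singh vs Tanaka: Tanaka wins 28–0.
Okafor vs Ueda: Ueda wins 28–0.
Okafor vs Rossi: Rossi wins 25–3.
Okafor vs Quinn: Quinn wins 25–3.
Okafor vs Tanaka: Tanaka wins 28–0.
Ueda vs Rossi: Ueda wins 15–13.
Ueda vs Quinn: Ueda wins 15–13.
Ueda vs Tanaka: Ueda wins 25–3.
Rossi vs Quinn: Rossi wins 16–12.
Rossi vs Tanaka: Tanaka wins 15–13.
Quinn vs Tanaka: Quinn wins 25–3.
Ueda beats each rival — Singh (28–0), Okafor (28–0), Rossi (15–13), Quinn (15–13), Tanaka (25–3) — so Ueda is the Condorcet winner.

Yes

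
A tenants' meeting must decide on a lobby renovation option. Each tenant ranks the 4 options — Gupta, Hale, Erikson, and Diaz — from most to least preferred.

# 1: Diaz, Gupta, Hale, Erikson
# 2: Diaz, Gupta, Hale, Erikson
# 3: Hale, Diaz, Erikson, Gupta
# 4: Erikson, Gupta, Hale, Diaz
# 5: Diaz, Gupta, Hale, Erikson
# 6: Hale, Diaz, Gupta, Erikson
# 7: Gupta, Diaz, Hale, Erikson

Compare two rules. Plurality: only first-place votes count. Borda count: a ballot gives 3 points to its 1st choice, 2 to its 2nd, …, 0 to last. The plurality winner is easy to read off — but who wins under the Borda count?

Diaz

Plurality first-place counts: Gupta 1, Hale 2, Erikson 1, Diaz 3 → Diaz.
Borda totals: Gupta 12, Hale 11, Erikson 4, Diaz 15 → Diaz.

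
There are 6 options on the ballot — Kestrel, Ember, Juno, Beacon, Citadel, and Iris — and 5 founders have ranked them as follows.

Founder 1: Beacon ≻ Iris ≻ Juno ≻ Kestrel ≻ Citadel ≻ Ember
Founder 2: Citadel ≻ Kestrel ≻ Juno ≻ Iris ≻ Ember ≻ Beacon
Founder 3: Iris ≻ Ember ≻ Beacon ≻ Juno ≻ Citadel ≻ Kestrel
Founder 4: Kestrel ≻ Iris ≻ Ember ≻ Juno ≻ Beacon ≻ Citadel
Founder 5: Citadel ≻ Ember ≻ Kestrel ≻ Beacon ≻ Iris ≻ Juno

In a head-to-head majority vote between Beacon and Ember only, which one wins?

Ballots ranking Beacon above Ember: 1.
Ballots ranking Ember above Beacon: 4.
Ember wins the head-to-head, 4–1.

Ember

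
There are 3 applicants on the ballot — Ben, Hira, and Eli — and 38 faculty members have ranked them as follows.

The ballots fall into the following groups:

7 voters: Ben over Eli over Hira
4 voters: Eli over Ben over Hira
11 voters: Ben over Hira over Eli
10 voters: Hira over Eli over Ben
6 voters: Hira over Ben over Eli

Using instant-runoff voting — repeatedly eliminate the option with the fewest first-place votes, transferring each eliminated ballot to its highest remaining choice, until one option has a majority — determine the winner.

Ben

Round 1: Ben 18, Hira 16, Eli 4. Eli has the fewest and is eliminated.
Round 2: Ben 22, Hira 16. Ben has a majority.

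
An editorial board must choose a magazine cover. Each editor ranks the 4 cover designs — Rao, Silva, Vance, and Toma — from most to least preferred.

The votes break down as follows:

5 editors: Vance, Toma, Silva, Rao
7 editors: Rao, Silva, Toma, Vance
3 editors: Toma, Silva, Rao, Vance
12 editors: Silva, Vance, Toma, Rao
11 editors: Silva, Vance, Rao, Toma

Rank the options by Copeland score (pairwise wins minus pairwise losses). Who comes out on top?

Pairwise results:
  Rao vs Silva: Silva wins 31–7.
  Rao vs Vance: Vance wins 28–10.
  Rao vs Toma: Toma wins 20–18.
  Silva vs Vance: Silva wins 33–5.
  Silva vs Toma: Silva wins 30–8.
  Vance vs Toma: Vance wins 28–10.
Copeland scores (wins − losses):
  Rao: 0 − 3 = -3
  Silva: 3 − 0 = 3
  Vance: 2 − 1 = 1
  Toma: 1 − 2 = -1
Silva has the best Copeland score.

Silva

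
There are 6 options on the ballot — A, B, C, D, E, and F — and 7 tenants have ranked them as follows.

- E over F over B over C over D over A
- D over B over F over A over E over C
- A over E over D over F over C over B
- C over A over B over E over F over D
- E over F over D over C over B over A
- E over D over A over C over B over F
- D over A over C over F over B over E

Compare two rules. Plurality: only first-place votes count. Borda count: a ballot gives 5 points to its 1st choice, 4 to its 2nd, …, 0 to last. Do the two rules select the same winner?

Plurality first-place counts: A 1, B 0, C 1, D 2, E 3, F 0 → E.
Borda totals: A 18, B 13, C 15, D 21, E 22, F 16 → E.
The two rules agree on E.

Yes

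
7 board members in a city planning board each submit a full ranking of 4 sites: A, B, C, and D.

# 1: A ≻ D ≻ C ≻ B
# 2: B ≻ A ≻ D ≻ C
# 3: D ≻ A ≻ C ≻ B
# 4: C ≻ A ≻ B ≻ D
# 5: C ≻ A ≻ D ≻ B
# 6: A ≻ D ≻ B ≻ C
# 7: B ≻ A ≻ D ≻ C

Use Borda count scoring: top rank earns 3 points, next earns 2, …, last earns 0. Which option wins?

Borda scores:
  A: 3 + 2 + 2 + 2 + 2 + 3 + 2 = 16
  B: 0 + 3 + 0 + 1 + 0 + 1 + 3 = 8
  C: 1 + 0 + 1 + 3 + 3 + 0 + 0 = 8
  D: 2 + 1 + 3 + 0 + 1 + 2 + 1 = 10
A has the highest total.

A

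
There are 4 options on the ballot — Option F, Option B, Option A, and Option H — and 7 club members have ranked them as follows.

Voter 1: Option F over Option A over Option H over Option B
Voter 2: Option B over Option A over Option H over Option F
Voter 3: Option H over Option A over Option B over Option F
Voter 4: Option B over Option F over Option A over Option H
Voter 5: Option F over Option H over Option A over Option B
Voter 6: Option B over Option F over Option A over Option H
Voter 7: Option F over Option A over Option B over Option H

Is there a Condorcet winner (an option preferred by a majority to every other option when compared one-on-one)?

Head-to-head results (7 voters total):
Option F vs Option B: Option B wins 4–3.
Option F vs Option A: Option F wins 5–2.
Option F vs Option H: Option F wins 5–2.
Option B vs Option A: Option A wins 4–3.
Option B vs Option H: Option B wins 4–3.
Option A vs Option H: Option A wins 5–2.
No candidate beats all others: Option F beats Option A beats Option B beats Option F, a majority cycle.

No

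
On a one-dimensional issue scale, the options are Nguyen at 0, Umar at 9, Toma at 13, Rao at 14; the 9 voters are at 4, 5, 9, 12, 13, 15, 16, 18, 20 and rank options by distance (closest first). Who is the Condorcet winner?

Toma

With single-peaked preferences on a line, the Condorcet winner is the candidate closest to the median voter.
The median voter (position 13) is closest to Toma at 13.
Check: Toma vs Umar — voters closer to Toma: 6 of 9.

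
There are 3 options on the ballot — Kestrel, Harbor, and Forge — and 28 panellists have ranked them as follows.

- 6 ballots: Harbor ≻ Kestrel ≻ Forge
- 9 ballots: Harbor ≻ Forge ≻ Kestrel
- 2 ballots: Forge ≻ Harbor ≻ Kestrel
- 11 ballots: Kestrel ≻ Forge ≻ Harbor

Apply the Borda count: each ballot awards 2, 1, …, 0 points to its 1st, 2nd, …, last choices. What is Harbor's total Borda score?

32

Borda scores:
  Kestrel: 6·1 + 9·0 + 2·0 + 11·2 = 28
  Harbor: 6·2 + 9·2 + 2·1 + 11·0 = 32
  Forge: 6·0 + 9·1 + 2·2 + 11·1 = 24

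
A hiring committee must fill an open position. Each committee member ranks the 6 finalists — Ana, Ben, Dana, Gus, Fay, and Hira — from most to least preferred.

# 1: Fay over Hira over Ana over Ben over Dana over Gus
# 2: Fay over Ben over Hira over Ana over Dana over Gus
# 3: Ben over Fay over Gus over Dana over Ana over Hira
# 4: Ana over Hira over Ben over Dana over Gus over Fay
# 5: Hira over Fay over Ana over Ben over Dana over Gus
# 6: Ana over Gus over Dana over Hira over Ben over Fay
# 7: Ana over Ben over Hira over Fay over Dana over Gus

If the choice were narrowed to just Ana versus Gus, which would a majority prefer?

Ballots ranking Ana above Gus: 6.
Ballots ranking Gus above Ana: 1.
Ana wins the head-to-head, 6–1.

Ana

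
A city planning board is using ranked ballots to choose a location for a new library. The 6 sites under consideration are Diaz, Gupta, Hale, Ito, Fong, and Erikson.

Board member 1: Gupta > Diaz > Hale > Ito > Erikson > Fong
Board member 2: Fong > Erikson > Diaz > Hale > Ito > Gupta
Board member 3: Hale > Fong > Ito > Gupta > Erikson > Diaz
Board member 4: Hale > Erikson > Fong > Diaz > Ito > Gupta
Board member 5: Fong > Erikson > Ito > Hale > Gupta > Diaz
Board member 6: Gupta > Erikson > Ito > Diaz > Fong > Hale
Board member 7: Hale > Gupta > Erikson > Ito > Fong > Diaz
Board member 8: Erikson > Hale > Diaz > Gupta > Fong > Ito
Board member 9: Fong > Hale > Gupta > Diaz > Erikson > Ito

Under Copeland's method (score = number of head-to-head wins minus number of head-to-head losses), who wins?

Pairwise results:
  Diaz vs Gupta: Gupta wins 6–3.
  Diaz vs Hale: Hale wins 6–3.
  Diaz vs Ito: Diaz wins 5–4.
  Diaz vs Fong: Fong wins 6–3.
  Diaz vs Erikson: Erikson wins 7–2.
  Gupta vs Hale: Hale wins 7–2.
  Gupta vs Ito: Gupta wins 5–4.
  Gupta vs Fong: Fong wins 5–4.
  Gupta vs Erikson: Gupta wins 5–4.
  Hale vs Ito: Hale wins 7–2.
  Hale vs Fong: Hale wins 5–4.
  Hale vs Erikson: Hale wins 5–4.
  Ito vs Fong: Fong wins 6–3.
  Ito vs Erikson: Erikson wins 7–2.
  Fong vs Erikson: Erikson wins 5–4.
Copeland scores (wins − losses):
  Diaz: 1 − 4 = -3
  Gupta: 3 − 2 = 1
  Hale: 5 − 0 = 5
  Ito: 0 − 5 = -5
  Fong: 3 − 2 = 1
  Erikson: 3 − 2 = 1
Hale has the best Copeland score.

Hale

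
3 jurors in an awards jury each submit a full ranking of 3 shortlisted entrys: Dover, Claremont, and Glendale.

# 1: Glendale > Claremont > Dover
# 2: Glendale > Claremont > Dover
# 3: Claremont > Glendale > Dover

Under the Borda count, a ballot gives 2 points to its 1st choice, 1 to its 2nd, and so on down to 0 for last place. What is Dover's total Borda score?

Borda scores:
  Dover: 0 + 0 + 0 = 0
  Claremont: 1 + 1 + 2 = 4
  Glendale: 2 + 2 + 1 = 5

0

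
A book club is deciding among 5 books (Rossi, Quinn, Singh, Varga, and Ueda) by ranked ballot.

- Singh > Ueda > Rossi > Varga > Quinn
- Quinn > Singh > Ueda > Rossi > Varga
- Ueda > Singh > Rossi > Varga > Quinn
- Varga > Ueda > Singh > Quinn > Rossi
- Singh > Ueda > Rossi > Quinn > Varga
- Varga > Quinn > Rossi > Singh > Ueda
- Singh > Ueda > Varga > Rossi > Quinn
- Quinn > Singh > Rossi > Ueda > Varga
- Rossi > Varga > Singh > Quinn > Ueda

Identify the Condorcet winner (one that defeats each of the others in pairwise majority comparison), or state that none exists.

Singh

Head-to-head results (9 voters total):
Rossi vs Quinn: Rossi wins 5–4.
Rossi vs Singh: Singh wins 7–2.
Rossi vs Varga: Rossi wins 6–3.
Rossi vs Ueda: Ueda wins 6–3.
Quinn vs Singh: Singh wins 6–3.
Quinn vs Varga: Varga wins 6–3.
Quinn vs Ueda: Ueda wins 5–4.
Singh vs Varga: Singh wins 6–3.
Singh vs Ueda: Singh wins 7–2.
Varga vs Ueda: Ueda wins 6–3.
Singh beats each rival — Rossi (7–2), Quinn (6–3), Varga (6–3), Ueda (7–2) — so Singh is the Condorcet winner.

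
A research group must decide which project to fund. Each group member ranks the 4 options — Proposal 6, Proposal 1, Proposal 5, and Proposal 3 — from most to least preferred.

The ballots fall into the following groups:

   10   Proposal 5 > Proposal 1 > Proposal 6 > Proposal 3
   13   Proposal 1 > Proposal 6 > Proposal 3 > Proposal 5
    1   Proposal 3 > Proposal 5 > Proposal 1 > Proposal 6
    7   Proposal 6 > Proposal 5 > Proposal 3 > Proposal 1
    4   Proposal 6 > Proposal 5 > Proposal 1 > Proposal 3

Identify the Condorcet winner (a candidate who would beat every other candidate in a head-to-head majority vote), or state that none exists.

No Condorcet winner

Head-to-head results (35 voters total):
Proposal 6 vs Proposal 1: Proposal 1 wins 24–11.
Proposal 6 vs Proposal 5: Proposal 6 wins 24–11.
Proposal 6 vs Proposal 3: Proposal 6 wins 34–1.
Proposal 1 vs Proposal 5: Proposal 5 wins 22–13.
Proposal 1 vs Proposal 3: Proposal 1 wins 27–8.
Proposal 5 vs Proposal 3: Proposal 5 wins 21–14.
No candidate beats all others: Proposal 6 beats Proposal 5 beats Proposal 1 beats Proposal 6, a majority cycle.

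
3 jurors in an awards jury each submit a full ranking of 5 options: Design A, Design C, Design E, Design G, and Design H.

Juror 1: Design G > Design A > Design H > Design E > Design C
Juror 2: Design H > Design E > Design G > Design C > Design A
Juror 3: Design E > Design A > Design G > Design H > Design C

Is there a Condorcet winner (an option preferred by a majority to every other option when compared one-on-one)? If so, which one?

Head-to-head results (3 voters total):
Design A vs Design C: Design A wins 2–1.
Design A vs Design E: Design E wins 2–1.
Design A vs Design G: Design G wins 2–1.
Design A vs Design H: Design A wins 2–1.
Design C vs Design E: Design E wins 3–0.
Design C vs Design G: Design G wins 3–0.
Design C vs Design H: Design H wins 3–0.
Design E vs Design G: Design E wins 2–1.
Design E vs Design H: Design H wins 2–1.
Design G vs Design H: Design G wins 2–1.
No candidate beats all others: Design A beats Design H beats Design E beats Design A, a majority cycle.

There is no Condorcet winner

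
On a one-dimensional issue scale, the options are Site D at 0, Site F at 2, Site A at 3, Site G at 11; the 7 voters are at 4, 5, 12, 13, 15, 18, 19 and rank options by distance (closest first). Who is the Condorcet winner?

With single-peaked preferences on a line, the Condorcet winner is the candidate closest to the median voter.
The median voter (position 13) is closest to Site G at 11.
Check: Site G vs Site D — voters closer to Site G: 5 of 7.

Site G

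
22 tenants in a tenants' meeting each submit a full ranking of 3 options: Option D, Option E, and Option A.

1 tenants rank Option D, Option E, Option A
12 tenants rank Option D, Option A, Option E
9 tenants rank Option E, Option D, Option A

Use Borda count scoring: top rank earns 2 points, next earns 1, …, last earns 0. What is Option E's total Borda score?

19

Borda scores:
  Option D: 2 + 12·2 + 9·1 = 35
  Option E: 1 + 12·0 + 9·2 = 19
  Option A: 0 + 12·1 + 9·0 = 12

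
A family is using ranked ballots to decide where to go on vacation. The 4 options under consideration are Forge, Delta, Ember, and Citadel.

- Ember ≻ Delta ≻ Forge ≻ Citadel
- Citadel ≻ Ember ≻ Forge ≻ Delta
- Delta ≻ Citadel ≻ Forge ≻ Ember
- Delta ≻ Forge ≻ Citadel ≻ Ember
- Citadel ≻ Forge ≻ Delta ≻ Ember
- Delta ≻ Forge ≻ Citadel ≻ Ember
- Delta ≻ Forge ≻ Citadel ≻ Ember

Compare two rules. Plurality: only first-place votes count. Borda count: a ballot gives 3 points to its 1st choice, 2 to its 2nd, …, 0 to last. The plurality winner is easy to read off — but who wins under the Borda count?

Plurality first-place counts: Forge 0, Delta 4, Ember 1, Citadel 2 → Delta.
Borda totals: Forge 11, Delta 15, Ember 5, Citadel 11 → Delta.

Delta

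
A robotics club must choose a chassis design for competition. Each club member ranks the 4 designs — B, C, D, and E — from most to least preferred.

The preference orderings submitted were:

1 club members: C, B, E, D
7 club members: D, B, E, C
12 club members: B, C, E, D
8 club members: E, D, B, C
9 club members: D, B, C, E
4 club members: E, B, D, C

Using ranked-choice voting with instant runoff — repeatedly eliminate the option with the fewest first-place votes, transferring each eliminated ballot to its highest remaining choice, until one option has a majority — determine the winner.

Round 1: D 16, B 12, E 12, C 1. C has the fewest and is eliminated.
Round 2: D 16, B 13, E 12. E has the fewest and is eliminated.
Round 3: D 24, B 17. D has a majority.

D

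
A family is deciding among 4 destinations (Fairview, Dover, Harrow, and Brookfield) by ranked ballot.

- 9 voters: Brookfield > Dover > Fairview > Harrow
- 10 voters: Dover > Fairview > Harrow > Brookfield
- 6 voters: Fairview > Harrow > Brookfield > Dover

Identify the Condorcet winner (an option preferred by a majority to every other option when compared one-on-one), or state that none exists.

Head-to-head results (25 voters total):
Fairview vs Dover: Dover wins 19–6.
Fairview vs Harrow: Fairview wins 25–0.
Fairview vs Brookfield: Fairview wins 16–9.
Dover vs Harrow: Dover wins 19–6.
Dover vs Brookfield: Brookfield wins 15–10.
Harrow vs Brookfield: Harrow wins 16–9.
No candidate beats all others: Fairview beats Brookfield beats Dover beats Fairview, a majority cycle.

No Condorcet winner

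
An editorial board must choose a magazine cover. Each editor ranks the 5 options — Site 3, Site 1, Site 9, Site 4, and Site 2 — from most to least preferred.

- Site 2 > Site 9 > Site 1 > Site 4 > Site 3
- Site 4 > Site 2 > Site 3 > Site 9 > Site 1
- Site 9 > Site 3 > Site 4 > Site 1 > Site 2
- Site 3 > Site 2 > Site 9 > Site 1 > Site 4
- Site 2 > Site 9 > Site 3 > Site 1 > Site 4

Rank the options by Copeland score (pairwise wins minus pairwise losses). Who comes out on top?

Site 2

Pairwise results:
  Site 3 vs Site 1: Site 3 wins 4–1.
  Site 3 vs Site 9: Site 9 wins 3–2.
  Site 3 vs Site 4: Site 3 wins 3–2.
  Site 3 vs Site 2: Site 2 wins 3–2.
  Site 1 vs Site 9: Site 9 wins 5–0.
  Site 1 vs Site 4: Site 1 wins 3–2.
  Site 1 vs Site 2: Site 2 wins 4–1.
  Site 9 vs Site 4: Site 9 wins 4–1.
  Site 9 vs Site 2: Site 2 wins 4–1.
  Site 4 vs Site 2: Site 2 wins 3–2.
Copeland scores (wins − losses):
  Site 3: 2 − 2 = 0
  Site 1: 1 − 3 = -2
  Site 9: 3 − 1 = 2
  Site 4: 0 − 4 = -4
  Site 2: 4 − 0 = 4
Site 2 has the best Copeland score.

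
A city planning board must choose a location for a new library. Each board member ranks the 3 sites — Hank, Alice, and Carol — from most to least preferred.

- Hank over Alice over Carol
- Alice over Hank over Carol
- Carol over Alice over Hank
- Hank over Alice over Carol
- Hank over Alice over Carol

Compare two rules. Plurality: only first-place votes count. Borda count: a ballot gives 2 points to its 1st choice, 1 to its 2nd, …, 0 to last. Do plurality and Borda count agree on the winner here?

Yes

Plurality first-place counts: Hank 3, Alice 1, Carol 1 → Hank.
Borda totals: Hank 7, Alice 6, Carol 2 → Hank.
The two rules agree on Hank.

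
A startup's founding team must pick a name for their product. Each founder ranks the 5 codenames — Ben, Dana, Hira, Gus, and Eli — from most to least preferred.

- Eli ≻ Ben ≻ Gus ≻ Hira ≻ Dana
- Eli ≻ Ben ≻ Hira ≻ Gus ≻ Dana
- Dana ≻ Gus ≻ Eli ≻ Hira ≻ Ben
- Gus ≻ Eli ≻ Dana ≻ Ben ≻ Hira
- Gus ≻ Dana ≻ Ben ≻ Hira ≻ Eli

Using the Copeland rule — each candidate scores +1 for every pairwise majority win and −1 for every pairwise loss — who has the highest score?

Gus

Pairwise results:
  Ben vs Dana: Dana wins 3–2.
  Ben vs Hira: Ben wins 4–1.
  Ben vs Gus: Gus wins 3–2.
  Ben vs Eli: Eli wins 4–1.
  Dana vs Hira: Dana wins 3–2.
  Dana vs Gus: Gus wins 4–1.
  Dana vs Eli: Eli wins 3–2.
  Hira vs Gus: Gus wins 4–1.
  Hira vs Eli: Eli wins 4–1.
  Gus vs Eli: Gus wins 3–2.
Copeland scores (wins − losses):
  Ben: 1 − 3 = -2
  Dana: 2 − 2 = 0
  Hira: 0 − 4 = -4
  Gus: 4 − 0 = 4
  Eli: 3 − 1 = 2
Gus has the best Copeland score.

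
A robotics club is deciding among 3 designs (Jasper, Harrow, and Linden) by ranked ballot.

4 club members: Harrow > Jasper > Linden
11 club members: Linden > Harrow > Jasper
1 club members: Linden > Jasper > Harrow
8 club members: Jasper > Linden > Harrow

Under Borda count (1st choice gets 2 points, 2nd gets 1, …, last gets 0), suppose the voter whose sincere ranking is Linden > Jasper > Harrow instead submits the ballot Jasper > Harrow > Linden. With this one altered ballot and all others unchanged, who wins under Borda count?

Linden

Borda totals with the altered ballot: Jasper 22, Harrow 20, Linden 30.
The winner is unchanged: still Linden.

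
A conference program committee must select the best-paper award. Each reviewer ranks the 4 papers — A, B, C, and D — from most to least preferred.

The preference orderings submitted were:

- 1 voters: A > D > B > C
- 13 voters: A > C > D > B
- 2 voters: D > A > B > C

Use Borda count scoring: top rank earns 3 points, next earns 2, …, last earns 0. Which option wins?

A

Borda scores:
  A: 3 + 13·3 + 2·2 = 46
  B: 1 + 13·0 + 2·1 = 3
  C: 0 + 13·2 + 2·0 = 26
  D: 2 + 13·1 + 2·3 = 21
A has the highest total.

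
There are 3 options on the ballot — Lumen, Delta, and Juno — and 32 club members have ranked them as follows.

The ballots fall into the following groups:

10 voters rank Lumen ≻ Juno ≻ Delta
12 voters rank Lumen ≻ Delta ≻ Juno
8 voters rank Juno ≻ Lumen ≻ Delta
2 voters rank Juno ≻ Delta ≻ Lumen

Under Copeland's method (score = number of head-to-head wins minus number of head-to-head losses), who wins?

Pairwise results:
  Lumen vs Delta: Lumen wins 30–2.
  Lumen vs Juno: Lumen wins 22–10.
  Delta vs Juno: Juno wins 20–12.
Copeland scores (wins − losses):
  Lumen: 2 − 0 = 2
  Delta: 0 − 2 = -2
  Juno: 1 − 1 = 0
Lumen has the best Copeland score.

Lumen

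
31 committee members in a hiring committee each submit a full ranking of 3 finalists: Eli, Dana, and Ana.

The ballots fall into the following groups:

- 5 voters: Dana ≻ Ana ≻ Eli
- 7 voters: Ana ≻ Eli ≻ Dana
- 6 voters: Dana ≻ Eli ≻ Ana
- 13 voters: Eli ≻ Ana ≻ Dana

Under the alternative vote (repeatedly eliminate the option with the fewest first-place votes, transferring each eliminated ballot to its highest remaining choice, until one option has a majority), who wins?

Round 1: Eli 13, Dana 11, Ana 7. Ana has the fewest and is eliminated.
Round 2: Eli 20, Dana 11. Eli has a majority.

Eli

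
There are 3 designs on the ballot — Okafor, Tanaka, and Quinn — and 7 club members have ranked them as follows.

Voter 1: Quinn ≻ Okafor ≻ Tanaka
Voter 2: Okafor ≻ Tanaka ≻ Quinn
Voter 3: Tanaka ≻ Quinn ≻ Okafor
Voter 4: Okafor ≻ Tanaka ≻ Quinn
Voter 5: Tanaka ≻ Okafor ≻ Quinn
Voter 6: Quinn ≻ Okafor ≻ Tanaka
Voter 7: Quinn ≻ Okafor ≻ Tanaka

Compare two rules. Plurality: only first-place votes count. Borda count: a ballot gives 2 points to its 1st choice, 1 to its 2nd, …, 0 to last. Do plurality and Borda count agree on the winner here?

No

Plurality first-place counts: Okafor 2, Tanaka 2, Quinn 3 → Quinn.
Borda totals: Okafor 8, Tanaka 6, Quinn 7 → Okafor.
The two rules disagree: plurality picks Quinn, Borda picks Okafor.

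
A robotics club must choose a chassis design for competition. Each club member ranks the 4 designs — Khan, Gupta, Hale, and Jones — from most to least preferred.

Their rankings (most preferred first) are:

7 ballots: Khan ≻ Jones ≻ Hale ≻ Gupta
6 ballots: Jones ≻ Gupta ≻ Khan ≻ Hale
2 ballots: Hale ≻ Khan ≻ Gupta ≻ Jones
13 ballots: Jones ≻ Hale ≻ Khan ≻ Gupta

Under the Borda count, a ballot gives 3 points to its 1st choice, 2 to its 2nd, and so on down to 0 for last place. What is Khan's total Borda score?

Borda scores:
  Khan: 7·3 + 6·1 + 2·2 + 13·1 = 44
  Gupta: 7·0 + 6·2 + 2·1 + 13·0 = 14
  Hale: 7·1 + 6·0 + 2·3 + 13·2 = 39
  Jones: 7·2 + 6·3 + 2·0 + 13·3 = 71

44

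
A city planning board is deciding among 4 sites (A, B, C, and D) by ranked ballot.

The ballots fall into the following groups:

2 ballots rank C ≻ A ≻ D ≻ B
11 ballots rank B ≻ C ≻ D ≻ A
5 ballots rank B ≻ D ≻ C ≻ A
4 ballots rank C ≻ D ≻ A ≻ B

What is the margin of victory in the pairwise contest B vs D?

Ballots ranking B above D: 11+5 = 16.
Ballots ranking D above B: 2+4 = 6.
B wins 16–6, a margin of 10.

10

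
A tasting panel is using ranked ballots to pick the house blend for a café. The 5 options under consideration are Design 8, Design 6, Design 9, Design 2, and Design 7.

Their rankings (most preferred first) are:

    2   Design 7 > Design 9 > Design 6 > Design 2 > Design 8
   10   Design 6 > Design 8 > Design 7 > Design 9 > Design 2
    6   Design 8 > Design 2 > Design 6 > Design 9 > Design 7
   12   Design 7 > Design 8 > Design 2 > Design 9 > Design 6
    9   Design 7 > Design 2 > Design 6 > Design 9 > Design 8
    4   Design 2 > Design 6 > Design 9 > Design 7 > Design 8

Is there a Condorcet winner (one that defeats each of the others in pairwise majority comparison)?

Head-to-head results (43 voters total):
Design 8 vs Design 6: Design 6 wins 25–18.
Design 8 vs Design 9: Design 8 wins 28–15.
Design 8 vs Design 2: Design 8 wins 28–15.
Design 8 vs Design 7: Design 7 wins 27–16.
Design 6 vs Design 9: Design 6 wins 29–14.
Design 6 vs Design 2: Design 2 wins 31–12.
Design 6 vs Design 7: Design 7 wins 23–20.
Design 9 vs Design 2: Design 2 wins 31–12.
Design 9 vs Design 7: Design 7 wins 33–10.
Design 2 vs Design 7: Design 7 wins 33–10.
Design 7 beats each rival — Design 8 (27–16), Design 6 (23–20), Design 9 (33–10), Design 2 (33–10) — so Design 7 is the Condorcet winner.

Yes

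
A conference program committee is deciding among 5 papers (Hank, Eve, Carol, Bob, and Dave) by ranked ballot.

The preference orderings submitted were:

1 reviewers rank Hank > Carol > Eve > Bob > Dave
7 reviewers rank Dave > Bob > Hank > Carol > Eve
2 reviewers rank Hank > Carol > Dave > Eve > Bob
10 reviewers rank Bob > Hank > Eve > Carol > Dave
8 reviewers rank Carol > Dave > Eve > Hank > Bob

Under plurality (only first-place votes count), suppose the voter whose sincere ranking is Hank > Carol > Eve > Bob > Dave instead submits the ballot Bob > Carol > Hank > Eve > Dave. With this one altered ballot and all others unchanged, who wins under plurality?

First-place totals with the altered ballot: Hank 2, Eve 0, Carol 8, Bob 11, Dave 7.
The winner is unchanged: still Bob.

Bob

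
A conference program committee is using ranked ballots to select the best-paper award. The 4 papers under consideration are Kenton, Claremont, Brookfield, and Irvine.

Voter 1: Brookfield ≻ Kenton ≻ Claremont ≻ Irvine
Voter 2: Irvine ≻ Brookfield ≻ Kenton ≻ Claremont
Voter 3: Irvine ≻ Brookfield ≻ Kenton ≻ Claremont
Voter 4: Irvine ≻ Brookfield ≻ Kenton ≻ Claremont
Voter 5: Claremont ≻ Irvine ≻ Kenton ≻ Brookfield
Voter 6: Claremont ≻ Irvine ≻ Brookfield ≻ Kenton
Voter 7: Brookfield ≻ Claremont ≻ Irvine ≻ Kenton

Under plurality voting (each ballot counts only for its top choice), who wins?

Irvine

First-place vote totals:
  Kenton: 0
  Claremont: 2
  Brookfield: 2
  Irvine: 3
Irvine has the most first-place votes.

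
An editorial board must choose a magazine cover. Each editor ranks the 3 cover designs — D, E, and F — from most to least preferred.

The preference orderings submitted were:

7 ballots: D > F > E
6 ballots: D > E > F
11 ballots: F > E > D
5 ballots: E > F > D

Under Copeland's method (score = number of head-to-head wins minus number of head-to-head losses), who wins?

Pairwise results:
  D vs E: E wins 16–13.
  D vs F: F wins 16–13.
  E vs F: F wins 18–11.
Copeland scores (wins − losses):
  D: 0 − 2 = -2
  E: 1 − 1 = 0
  F: 2 − 0 = 2
F has the best Copeland score.

F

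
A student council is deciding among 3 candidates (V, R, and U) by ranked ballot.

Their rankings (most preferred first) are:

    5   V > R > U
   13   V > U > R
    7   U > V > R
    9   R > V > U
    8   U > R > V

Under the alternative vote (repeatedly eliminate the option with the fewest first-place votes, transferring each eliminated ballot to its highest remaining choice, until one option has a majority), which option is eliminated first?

Round 1: V 18, U 15, R 9. R has the fewest and is eliminated.
Round 2: V 27, U 15. V has a majority.

R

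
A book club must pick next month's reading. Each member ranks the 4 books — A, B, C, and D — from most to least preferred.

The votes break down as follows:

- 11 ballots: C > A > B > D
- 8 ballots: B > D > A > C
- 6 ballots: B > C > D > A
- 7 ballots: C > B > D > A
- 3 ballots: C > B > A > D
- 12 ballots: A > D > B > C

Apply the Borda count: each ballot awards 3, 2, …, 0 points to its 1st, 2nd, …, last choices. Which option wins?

Borda scores:
  A: 11·2 + 8·1 + 6·0 + 7·0 + 3·1 + 12·3 = 69
  B: 11·1 + 8·3 + 6·3 + 7·2 + 3·2 + 12·1 = 85
  C: 11·3 + 8·0 + 6·2 + 7·3 + 3·3 + 12·0 = 75
  D: 11·0 + 8·2 + 6·1 + 7·1 + 3·0 + 12·2 = 53
B has the highest total.

B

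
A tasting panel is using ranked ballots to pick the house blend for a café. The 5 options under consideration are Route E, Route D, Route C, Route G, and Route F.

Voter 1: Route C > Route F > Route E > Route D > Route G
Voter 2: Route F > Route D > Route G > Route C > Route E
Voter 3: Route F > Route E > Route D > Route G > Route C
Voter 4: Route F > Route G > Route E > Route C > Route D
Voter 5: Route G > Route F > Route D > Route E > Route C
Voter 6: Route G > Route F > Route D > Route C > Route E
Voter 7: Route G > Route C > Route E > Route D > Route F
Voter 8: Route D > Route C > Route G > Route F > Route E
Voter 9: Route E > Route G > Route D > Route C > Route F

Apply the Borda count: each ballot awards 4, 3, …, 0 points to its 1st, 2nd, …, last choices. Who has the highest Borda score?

Borda scores:
  Route E: 2 + 0 + 3 + 2 + 1 + 0 + 2 + 0 + 4 = 14
  Route D: 1 + 3 + 2 + 0 + 2 + 2 + 1 + 4 + 2 = 17
  Route C: 4 + 1 + 0 + 1 + 0 + 1 + 3 + 3 + 1 = 14
  Route G: 0 + 2 + 1 + 3 + 4 + 4 + 4 + 2 + 3 = 23
  Route F: 3 + 4 + 4 + 4 + 3 + 3 + 0 + 1 + 0 = 22
Route G has the highest total.

Route G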